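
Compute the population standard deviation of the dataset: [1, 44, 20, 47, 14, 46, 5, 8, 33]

17.4978

Step 1: Compute the mean: 24.2222
Step 2: Sum of squared deviations from the mean: 2755.5556
Step 3: Population variance = 2755.5556 / 9 = 306.1728
Step 4: Standard deviation = sqrt(306.1728) = 17.4978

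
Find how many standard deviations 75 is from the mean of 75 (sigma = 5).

0

Step 1: Recall the z-score formula: z = (x - mu) / sigma
Step 2: Substitute values: z = (75 - 75) / 5
Step 3: z = 0 / 5 = 0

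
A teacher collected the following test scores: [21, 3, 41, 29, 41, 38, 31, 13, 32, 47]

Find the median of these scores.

31.5

Step 1: Sort the data in ascending order: [3, 13, 21, 29, 31, 32, 38, 41, 41, 47]
Step 2: The number of values is n = 10.
Step 3: Since n is even, the median is the average of positions 5 and 6:
  Median = (31 + 32) / 2 = 31.5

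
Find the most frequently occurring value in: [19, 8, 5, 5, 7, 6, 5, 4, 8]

5

Step 1: Count the frequency of each value:
  4: appears 1 time(s)
  5: appears 3 time(s)
  6: appears 1 time(s)
  7: appears 1 time(s)
  8: appears 2 time(s)
  19: appears 1 time(s)
Step 2: The value 5 appears most frequently (3 times).
Step 3: Mode = 5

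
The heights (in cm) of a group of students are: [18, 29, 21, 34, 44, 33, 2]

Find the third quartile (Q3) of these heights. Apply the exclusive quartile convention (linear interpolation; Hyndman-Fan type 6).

34

Step 1: Sort the data: [2, 18, 21, 29, 33, 34, 44]
Step 2: n = 7
Step 3: Using the exclusive quartile method:
  Q1 = 18
  Q2 (median) = 29
  Q3 = 34
  IQR = Q3 - Q1 = 34 - 18 = 16
Step 4: Q3 = 34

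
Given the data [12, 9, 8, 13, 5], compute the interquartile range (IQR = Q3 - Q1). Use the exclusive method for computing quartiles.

6

Step 1: Sort the data: [5, 8, 9, 12, 13]
Step 2: n = 5
Step 3: Using the exclusive quartile method:
  Q1 = 6.5
  Q2 (median) = 9
  Q3 = 12.5
  IQR = Q3 - Q1 = 12.5 - 6.5 = 6
Step 4: IQR = 6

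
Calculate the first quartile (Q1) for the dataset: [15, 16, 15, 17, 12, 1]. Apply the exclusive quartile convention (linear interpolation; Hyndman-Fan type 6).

9.25

Step 1: Sort the data: [1, 12, 15, 15, 16, 17]
Step 2: n = 6
Step 3: Using the exclusive quartile method:
  Q1 = 9.25
  Q2 (median) = 15
  Q3 = 16.25
  IQR = Q3 - Q1 = 16.25 - 9.25 = 7
Step 4: Q1 = 9.25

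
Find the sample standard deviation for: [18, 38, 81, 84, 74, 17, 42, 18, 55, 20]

27.248

Step 1: Compute the mean: 44.7
Step 2: Sum of squared deviations from the mean: 6682.1
Step 3: Sample variance = 6682.1 / 9 = 742.4556
Step 4: Standard deviation = sqrt(742.4556) = 27.248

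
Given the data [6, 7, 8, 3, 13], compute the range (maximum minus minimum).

10

Step 1: Identify the maximum value: max = 13
Step 2: Identify the minimum value: min = 3
Step 3: Range = max - min = 13 - 3 = 10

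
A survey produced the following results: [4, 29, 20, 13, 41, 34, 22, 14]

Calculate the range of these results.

37

Step 1: Identify the maximum value: max = 41
Step 2: Identify the minimum value: min = 4
Step 3: Range = max - min = 41 - 4 = 37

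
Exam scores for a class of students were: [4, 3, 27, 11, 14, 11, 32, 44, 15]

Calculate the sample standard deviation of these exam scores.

13.6789

Step 1: Compute the mean: 17.8889
Step 2: Sum of squared deviations from the mean: 1496.8889
Step 3: Sample variance = 1496.8889 / 8 = 187.1111
Step 4: Standard deviation = sqrt(187.1111) = 13.6789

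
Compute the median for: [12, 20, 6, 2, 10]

10

Step 1: Sort the data in ascending order: [2, 6, 10, 12, 20]
Step 2: The number of values is n = 5.
Step 3: Since n is odd, the median is the middle value at position 3: 10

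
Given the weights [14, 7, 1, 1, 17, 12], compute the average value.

8.6667

Step 1: Sum all values: 14 + 7 + 1 + 1 + 17 + 12 = 52
Step 2: Count the number of values: n = 6
Step 3: Mean = sum / n = 52 / 6 = 8.6667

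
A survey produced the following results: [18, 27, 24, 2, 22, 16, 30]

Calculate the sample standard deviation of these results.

9.2453

Step 1: Compute the mean: 19.8571
Step 2: Sum of squared deviations from the mean: 512.8571
Step 3: Sample variance = 512.8571 / 6 = 85.4762
Step 4: Standard deviation = sqrt(85.4762) = 9.2453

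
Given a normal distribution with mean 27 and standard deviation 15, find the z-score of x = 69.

2.8

Step 1: Recall the z-score formula: z = (x - mu) / sigma
Step 2: Substitute values: z = (69 - 27) / 15
Step 3: z = 42 / 15 = 2.8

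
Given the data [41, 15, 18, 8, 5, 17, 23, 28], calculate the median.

17.5

Step 1: Sort the data in ascending order: [5, 8, 15, 17, 18, 23, 28, 41]
Step 2: The number of values is n = 8.
Step 3: Since n is even, the median is the average of positions 4 and 5:
  Median = (17 + 18) / 2 = 17.5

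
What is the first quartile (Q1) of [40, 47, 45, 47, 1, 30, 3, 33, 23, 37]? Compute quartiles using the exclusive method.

18

Step 1: Sort the data: [1, 3, 23, 30, 33, 37, 40, 45, 47, 47]
Step 2: n = 10
Step 3: Using the exclusive quartile method:
  Q1 = 18
  Q2 (median) = 35
  Q3 = 45.5
  IQR = Q3 - Q1 = 45.5 - 18 = 27.5
Step 4: Q1 = 18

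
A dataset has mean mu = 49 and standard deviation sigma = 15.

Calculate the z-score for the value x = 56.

0.4667

Step 1: Recall the z-score formula: z = (x - mu) / sigma
Step 2: Substitute values: z = (56 - 49) / 15
Step 3: z = 7 / 15 = 0.4667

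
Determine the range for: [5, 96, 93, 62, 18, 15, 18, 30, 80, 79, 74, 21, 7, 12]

91

Step 1: Identify the maximum value: max = 96
Step 2: Identify the minimum value: min = 5
Step 3: Range = max - min = 96 - 5 = 91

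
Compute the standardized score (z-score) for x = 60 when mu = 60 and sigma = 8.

0

Step 1: Recall the z-score formula: z = (x - mu) / sigma
Step 2: Substitute values: z = (60 - 60) / 8
Step 3: z = 0 / 8 = 0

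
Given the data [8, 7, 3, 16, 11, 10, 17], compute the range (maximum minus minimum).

14

Step 1: Identify the maximum value: max = 17
Step 2: Identify the minimum value: min = 3
Step 3: Range = max - min = 17 - 3 = 14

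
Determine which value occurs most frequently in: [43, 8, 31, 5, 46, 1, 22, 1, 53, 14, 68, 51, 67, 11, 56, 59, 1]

1

Step 1: Count the frequency of each value:
  1: appears 3 time(s)
  5: appears 1 time(s)
  8: appears 1 time(s)
  11: appears 1 time(s)
  14: appears 1 time(s)
  22: appears 1 time(s)
  31: appears 1 time(s)
  43: appears 1 time(s)
  46: appears 1 time(s)
  51: appears 1 time(s)
  53: appears 1 time(s)
  56: appears 1 time(s)
  59: appears 1 time(s)
  67: appears 1 time(s)
  68: appears 1 time(s)
Step 2: The value 1 appears most frequently (3 times).
Step 3: Mode = 1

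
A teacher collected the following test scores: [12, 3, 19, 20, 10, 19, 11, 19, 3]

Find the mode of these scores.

19

Step 1: Count the frequency of each value:
  3: appears 2 time(s)
  10: appears 1 time(s)
  11: appears 1 time(s)
  12: appears 1 time(s)
  19: appears 3 time(s)
  20: appears 1 time(s)
Step 2: The value 19 appears most frequently (3 times).
Step 3: Mode = 19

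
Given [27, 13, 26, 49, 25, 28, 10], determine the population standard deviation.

11.6969

Step 1: Compute the mean: 25.4286
Step 2: Sum of squared deviations from the mean: 957.7143
Step 3: Population variance = 957.7143 / 7 = 136.8163
Step 4: Standard deviation = sqrt(136.8163) = 11.6969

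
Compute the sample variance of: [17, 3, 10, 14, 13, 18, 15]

25.8095

Step 1: Compute the mean: (17 + 3 + 10 + 14 + 13 + 18 + 15) / 7 = 12.8571
Step 2: Compute squared deviations from the mean:
  (17 - 12.8571)^2 = 17.1633
  (3 - 12.8571)^2 = 97.1633
  (10 - 12.8571)^2 = 8.1633
  (14 - 12.8571)^2 = 1.3061
  (13 - 12.8571)^2 = 0.0204
  (18 - 12.8571)^2 = 26.449
  (15 - 12.8571)^2 = 4.5918
Step 3: Sum of squared deviations = 154.8571
Step 4: Sample variance = 154.8571 / 6 = 25.8095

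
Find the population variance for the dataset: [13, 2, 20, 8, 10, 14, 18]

32.1224

Step 1: Compute the mean: (13 + 2 + 20 + 8 + 10 + 14 + 18) / 7 = 12.1429
Step 2: Compute squared deviations from the mean:
  (13 - 12.1429)^2 = 0.7347
  (2 - 12.1429)^2 = 102.8776
  (20 - 12.1429)^2 = 61.7347
  (8 - 12.1429)^2 = 17.1633
  (10 - 12.1429)^2 = 4.5918
  (14 - 12.1429)^2 = 3.449
  (18 - 12.1429)^2 = 34.3061
Step 3: Sum of squared deviations = 224.8571
Step 4: Population variance = 224.8571 / 7 = 32.1224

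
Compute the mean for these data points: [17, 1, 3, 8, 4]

6.6

Step 1: Sum all values: 17 + 1 + 3 + 8 + 4 = 33
Step 2: Count the number of values: n = 5
Step 3: Mean = sum / n = 33 / 5 = 6.6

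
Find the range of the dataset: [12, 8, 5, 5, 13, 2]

11

Step 1: Identify the maximum value: max = 13
Step 2: Identify the minimum value: min = 2
Step 3: Range = max - min = 13 - 2 = 11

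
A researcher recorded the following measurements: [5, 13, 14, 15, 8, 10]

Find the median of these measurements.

11.5

Step 1: Sort the data in ascending order: [5, 8, 10, 13, 14, 15]
Step 2: The number of values is n = 6.
Step 3: Since n is even, the median is the average of positions 3 and 4:
  Median = (10 + 13) / 2 = 11.5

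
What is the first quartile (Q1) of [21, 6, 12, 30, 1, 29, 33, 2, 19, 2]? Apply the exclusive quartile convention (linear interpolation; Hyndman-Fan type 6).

2

Step 1: Sort the data: [1, 2, 2, 6, 12, 19, 21, 29, 30, 33]
Step 2: n = 10
Step 3: Using the exclusive quartile method:
  Q1 = 2
  Q2 (median) = 15.5
  Q3 = 29.25
  IQR = Q3 - Q1 = 29.25 - 2 = 27.25
Step 4: Q1 = 2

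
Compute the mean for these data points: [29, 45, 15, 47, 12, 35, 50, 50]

35.375

Step 1: Sum all values: 29 + 45 + 15 + 47 + 12 + 35 + 50 + 50 = 283
Step 2: Count the number of values: n = 8
Step 3: Mean = sum / n = 283 / 8 = 35.375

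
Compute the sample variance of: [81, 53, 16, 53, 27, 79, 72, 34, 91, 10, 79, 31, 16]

823.2564

Step 1: Compute the mean: (81 + 53 + 16 + 53 + 27 + 79 + 72 + 34 + 91 + 10 + 79 + 31 + 16) / 13 = 49.3846
Step 2: Compute squared deviations from the mean:
  (81 - 49.3846)^2 = 999.5325
  (53 - 49.3846)^2 = 13.071
  (16 - 49.3846)^2 = 1114.5325
  (53 - 49.3846)^2 = 13.071
  (27 - 49.3846)^2 = 501.071
  (79 - 49.3846)^2 = 877.071
  (72 - 49.3846)^2 = 511.4556
  (34 - 49.3846)^2 = 236.6864
  (91 - 49.3846)^2 = 1731.8402
  (10 - 49.3846)^2 = 1551.1479
  (79 - 49.3846)^2 = 877.071
  (31 - 49.3846)^2 = 337.9941
  (16 - 49.3846)^2 = 1114.5325
Step 3: Sum of squared deviations = 9879.0769
Step 4: Sample variance = 9879.0769 / 12 = 823.2564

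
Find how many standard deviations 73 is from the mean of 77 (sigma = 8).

-0.5

Step 1: Recall the z-score formula: z = (x - mu) / sigma
Step 2: Substitute values: z = (73 - 77) / 8
Step 3: z = -4 / 8 = -0.5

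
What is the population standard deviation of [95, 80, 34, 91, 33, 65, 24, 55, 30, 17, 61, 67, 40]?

24.7142

Step 1: Compute the mean: 53.2308
Step 2: Sum of squared deviations from the mean: 7940.3077
Step 3: Population variance = 7940.3077 / 13 = 610.7929
Step 4: Standard deviation = sqrt(610.7929) = 24.7142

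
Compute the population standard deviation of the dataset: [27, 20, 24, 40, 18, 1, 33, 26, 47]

12.5413

Step 1: Compute the mean: 26.2222
Step 2: Sum of squared deviations from the mean: 1415.5556
Step 3: Population variance = 1415.5556 / 9 = 157.284
Step 4: Standard deviation = sqrt(157.284) = 12.5413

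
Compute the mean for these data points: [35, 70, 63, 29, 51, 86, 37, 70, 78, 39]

55.8

Step 1: Sum all values: 35 + 70 + 63 + 29 + 51 + 86 + 37 + 70 + 78 + 39 = 558
Step 2: Count the number of values: n = 10
Step 3: Mean = sum / n = 558 / 10 = 55.8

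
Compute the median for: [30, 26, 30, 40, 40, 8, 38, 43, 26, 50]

34

Step 1: Sort the data in ascending order: [8, 26, 26, 30, 30, 38, 40, 40, 43, 50]
Step 2: The number of values is n = 10.
Step 3: Since n is even, the median is the average of positions 5 and 6:
  Median = (30 + 38) / 2 = 34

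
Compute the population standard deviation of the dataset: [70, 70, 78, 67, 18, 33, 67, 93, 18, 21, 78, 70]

25.4933

Step 1: Compute the mean: 56.9167
Step 2: Sum of squared deviations from the mean: 7798.9167
Step 3: Population variance = 7798.9167 / 12 = 649.9097
Step 4: Standard deviation = sqrt(649.9097) = 25.4933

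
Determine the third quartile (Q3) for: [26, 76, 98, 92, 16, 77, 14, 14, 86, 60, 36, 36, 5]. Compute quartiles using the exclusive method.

81.5

Step 1: Sort the data: [5, 14, 14, 16, 26, 36, 36, 60, 76, 77, 86, 92, 98]
Step 2: n = 13
Step 3: Using the exclusive quartile method:
  Q1 = 15
  Q2 (median) = 36
  Q3 = 81.5
  IQR = Q3 - Q1 = 81.5 - 15 = 66.5
Step 4: Q3 = 81.5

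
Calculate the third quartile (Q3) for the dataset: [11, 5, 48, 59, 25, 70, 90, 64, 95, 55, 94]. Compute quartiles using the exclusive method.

90

Step 1: Sort the data: [5, 11, 25, 48, 55, 59, 64, 70, 90, 94, 95]
Step 2: n = 11
Step 3: Using the exclusive quartile method:
  Q1 = 25
  Q2 (median) = 59
  Q3 = 90
  IQR = Q3 - Q1 = 90 - 25 = 65
Step 4: Q3 = 90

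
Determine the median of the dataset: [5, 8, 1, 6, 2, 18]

5.5

Step 1: Sort the data in ascending order: [1, 2, 5, 6, 8, 18]
Step 2: The number of values is n = 6.
Step 3: Since n is even, the median is the average of positions 3 and 4:
  Median = (5 + 6) / 2 = 5.5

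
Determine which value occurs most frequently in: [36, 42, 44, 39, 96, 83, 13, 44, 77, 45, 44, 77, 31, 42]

44

Step 1: Count the frequency of each value:
  13: appears 1 time(s)
  31: appears 1 time(s)
  36: appears 1 time(s)
  39: appears 1 time(s)
  42: appears 2 time(s)
  44: appears 3 time(s)
  45: appears 1 time(s)
  77: appears 2 time(s)
  83: appears 1 time(s)
  96: appears 1 time(s)
Step 2: The value 44 appears most frequently (3 times).
Step 3: Mode = 44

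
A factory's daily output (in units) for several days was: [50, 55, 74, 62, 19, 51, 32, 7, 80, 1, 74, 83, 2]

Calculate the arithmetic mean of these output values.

45.3846

Step 1: Sum all values: 50 + 55 + 74 + 62 + 19 + 51 + 32 + 7 + 80 + 1 + 74 + 83 + 2 = 590
Step 2: Count the number of values: n = 13
Step 3: Mean = sum / n = 590 / 13 = 45.3846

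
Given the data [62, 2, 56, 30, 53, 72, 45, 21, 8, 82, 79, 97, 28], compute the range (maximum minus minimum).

95

Step 1: Identify the maximum value: max = 97
Step 2: Identify the minimum value: min = 2
Step 3: Range = max - min = 97 - 2 = 95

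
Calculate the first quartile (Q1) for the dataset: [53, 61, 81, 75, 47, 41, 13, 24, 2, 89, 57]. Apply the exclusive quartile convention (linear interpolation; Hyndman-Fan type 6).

24

Step 1: Sort the data: [2, 13, 24, 41, 47, 53, 57, 61, 75, 81, 89]
Step 2: n = 11
Step 3: Using the exclusive quartile method:
  Q1 = 24
  Q2 (median) = 53
  Q3 = 75
  IQR = Q3 - Q1 = 75 - 24 = 51
Step 4: Q1 = 24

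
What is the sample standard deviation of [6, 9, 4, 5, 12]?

3.2711

Step 1: Compute the mean: 7.2
Step 2: Sum of squared deviations from the mean: 42.8
Step 3: Sample variance = 42.8 / 4 = 10.7
Step 4: Standard deviation = sqrt(10.7) = 3.2711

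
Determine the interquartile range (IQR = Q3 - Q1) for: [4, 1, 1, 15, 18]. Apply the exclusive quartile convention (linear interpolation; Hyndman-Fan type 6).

15.5

Step 1: Sort the data: [1, 1, 4, 15, 18]
Step 2: n = 5
Step 3: Using the exclusive quartile method:
  Q1 = 1
  Q2 (median) = 4
  Q3 = 16.5
  IQR = Q3 - Q1 = 16.5 - 1 = 15.5
Step 4: IQR = 15.5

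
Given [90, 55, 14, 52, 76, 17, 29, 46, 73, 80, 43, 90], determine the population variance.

656.0764

Step 1: Compute the mean: (90 + 55 + 14 + 52 + 76 + 17 + 29 + 46 + 73 + 80 + 43 + 90) / 12 = 55.4167
Step 2: Compute squared deviations from the mean:
  (90 - 55.4167)^2 = 1196.0069
  (55 - 55.4167)^2 = 0.1736
  (14 - 55.4167)^2 = 1715.3403
  (52 - 55.4167)^2 = 11.6736
  (76 - 55.4167)^2 = 423.6736
  (17 - 55.4167)^2 = 1475.8403
  (29 - 55.4167)^2 = 697.8403
  (46 - 55.4167)^2 = 88.6736
  (73 - 55.4167)^2 = 309.1736
  (80 - 55.4167)^2 = 604.3403
  (43 - 55.4167)^2 = 154.1736
  (90 - 55.4167)^2 = 1196.0069
Step 3: Sum of squared deviations = 7872.9167
Step 4: Population variance = 7872.9167 / 12 = 656.0764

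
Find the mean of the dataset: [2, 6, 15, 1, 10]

6.8

Step 1: Sum all values: 2 + 6 + 15 + 1 + 10 = 34
Step 2: Count the number of values: n = 5
Step 3: Mean = sum / n = 34 / 5 = 6.8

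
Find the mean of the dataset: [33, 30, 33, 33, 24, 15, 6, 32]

25.75

Step 1: Sum all values: 33 + 30 + 33 + 33 + 24 + 15 + 6 + 32 = 206
Step 2: Count the number of values: n = 8
Step 3: Mean = sum / n = 206 / 8 = 25.75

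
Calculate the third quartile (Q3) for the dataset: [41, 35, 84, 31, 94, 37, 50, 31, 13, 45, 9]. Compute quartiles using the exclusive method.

50

Step 1: Sort the data: [9, 13, 31, 31, 35, 37, 41, 45, 50, 84, 94]
Step 2: n = 11
Step 3: Using the exclusive quartile method:
  Q1 = 31
  Q2 (median) = 37
  Q3 = 50
  IQR = Q3 - Q1 = 50 - 31 = 19
Step 4: Q3 = 50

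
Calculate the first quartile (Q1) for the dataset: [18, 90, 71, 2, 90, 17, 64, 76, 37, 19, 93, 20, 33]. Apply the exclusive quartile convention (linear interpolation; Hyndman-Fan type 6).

18.5

Step 1: Sort the data: [2, 17, 18, 19, 20, 33, 37, 64, 71, 76, 90, 90, 93]
Step 2: n = 13
Step 3: Using the exclusive quartile method:
  Q1 = 18.5
  Q2 (median) = 37
  Q3 = 83
  IQR = Q3 - Q1 = 83 - 18.5 = 64.5
Step 4: Q1 = 18.5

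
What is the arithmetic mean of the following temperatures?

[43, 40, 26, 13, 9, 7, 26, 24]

23.5

Step 1: Sum all values: 43 + 40 + 26 + 13 + 9 + 7 + 26 + 24 = 188
Step 2: Count the number of values: n = 8
Step 3: Mean = sum / n = 188 / 8 = 23.5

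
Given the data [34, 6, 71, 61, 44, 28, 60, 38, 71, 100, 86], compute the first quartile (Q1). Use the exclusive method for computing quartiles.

34

Step 1: Sort the data: [6, 28, 34, 38, 44, 60, 61, 71, 71, 86, 100]
Step 2: n = 11
Step 3: Using the exclusive quartile method:
  Q1 = 34
  Q2 (median) = 60
  Q3 = 71
  IQR = Q3 - Q1 = 71 - 34 = 37
Step 4: Q1 = 34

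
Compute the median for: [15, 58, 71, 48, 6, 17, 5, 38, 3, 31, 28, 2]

22.5

Step 1: Sort the data in ascending order: [2, 3, 5, 6, 15, 17, 28, 31, 38, 48, 58, 71]
Step 2: The number of values is n = 12.
Step 3: Since n is even, the median is the average of positions 6 and 7:
  Median = (17 + 28) / 2 = 22.5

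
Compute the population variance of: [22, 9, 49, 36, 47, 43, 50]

208.2449

Step 1: Compute the mean: (22 + 9 + 49 + 36 + 47 + 43 + 50) / 7 = 36.5714
Step 2: Compute squared deviations from the mean:
  (22 - 36.5714)^2 = 212.3265
  (9 - 36.5714)^2 = 760.1837
  (49 - 36.5714)^2 = 154.4694
  (36 - 36.5714)^2 = 0.3265
  (47 - 36.5714)^2 = 108.7551
  (43 - 36.5714)^2 = 41.3265
  (50 - 36.5714)^2 = 180.3265
Step 3: Sum of squared deviations = 1457.7143
Step 4: Population variance = 1457.7143 / 7 = 208.2449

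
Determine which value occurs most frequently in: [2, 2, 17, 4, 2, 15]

2

Step 1: Count the frequency of each value:
  2: appears 3 time(s)
  4: appears 1 time(s)
  15: appears 1 time(s)
  17: appears 1 time(s)
Step 2: The value 2 appears most frequently (3 times).
Step 3: Mode = 2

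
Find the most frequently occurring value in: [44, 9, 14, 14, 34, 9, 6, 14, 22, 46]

14

Step 1: Count the frequency of each value:
  6: appears 1 time(s)
  9: appears 2 time(s)
  14: appears 3 time(s)
  22: appears 1 time(s)
  34: appears 1 time(s)
  44: appears 1 time(s)
  46: appears 1 time(s)
Step 2: The value 14 appears most frequently (3 times).
Step 3: Mode = 14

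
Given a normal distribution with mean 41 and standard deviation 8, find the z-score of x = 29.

-1.5

Step 1: Recall the z-score formula: z = (x - mu) / sigma
Step 2: Substitute values: z = (29 - 41) / 8
Step 3: z = -12 / 8 = -1.5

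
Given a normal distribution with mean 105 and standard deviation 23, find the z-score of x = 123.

0.7826

Step 1: Recall the z-score formula: z = (x - mu) / sigma
Step 2: Substitute values: z = (123 - 105) / 23
Step 3: z = 18 / 23 = 0.7826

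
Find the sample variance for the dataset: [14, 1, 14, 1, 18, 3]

58.7

Step 1: Compute the mean: (14 + 1 + 14 + 1 + 18 + 3) / 6 = 8.5
Step 2: Compute squared deviations from the mean:
  (14 - 8.5)^2 = 30.25
  (1 - 8.5)^2 = 56.25
  (14 - 8.5)^2 = 30.25
  (1 - 8.5)^2 = 56.25
  (18 - 8.5)^2 = 90.25
  (3 - 8.5)^2 = 30.25
Step 3: Sum of squared deviations = 293.5
Step 4: Sample variance = 293.5 / 5 = 58.7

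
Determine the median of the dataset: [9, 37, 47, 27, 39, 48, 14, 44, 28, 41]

38

Step 1: Sort the data in ascending order: [9, 14, 27, 28, 37, 39, 41, 44, 47, 48]
Step 2: The number of values is n = 10.
Step 3: Since n is even, the median is the average of positions 5 and 6:
  Median = (37 + 39) / 2 = 38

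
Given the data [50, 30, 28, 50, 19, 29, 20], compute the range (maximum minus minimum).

31

Step 1: Identify the maximum value: max = 50
Step 2: Identify the minimum value: min = 19
Step 3: Range = max - min = 50 - 19 = 31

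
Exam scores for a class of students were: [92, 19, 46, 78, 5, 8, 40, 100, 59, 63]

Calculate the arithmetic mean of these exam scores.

51

Step 1: Sum all values: 92 + 19 + 46 + 78 + 5 + 8 + 40 + 100 + 59 + 63 = 510
Step 2: Count the number of values: n = 10
Step 3: Mean = sum / n = 510 / 10 = 51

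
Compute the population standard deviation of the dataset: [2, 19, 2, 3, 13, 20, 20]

8.0661

Step 1: Compute the mean: 11.2857
Step 2: Sum of squared deviations from the mean: 455.4286
Step 3: Population variance = 455.4286 / 7 = 65.0612
Step 4: Standard deviation = sqrt(65.0612) = 8.0661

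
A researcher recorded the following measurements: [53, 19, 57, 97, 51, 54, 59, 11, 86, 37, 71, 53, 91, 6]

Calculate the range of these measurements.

91

Step 1: Identify the maximum value: max = 97
Step 2: Identify the minimum value: min = 6
Step 3: Range = max - min = 97 - 6 = 91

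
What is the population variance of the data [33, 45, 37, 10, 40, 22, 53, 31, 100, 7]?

619.76

Step 1: Compute the mean: (33 + 45 + 37 + 10 + 40 + 22 + 53 + 31 + 100 + 7) / 10 = 37.8
Step 2: Compute squared deviations from the mean:
  (33 - 37.8)^2 = 23.04
  (45 - 37.8)^2 = 51.84
  (37 - 37.8)^2 = 0.64
  (10 - 37.8)^2 = 772.84
  (40 - 37.8)^2 = 4.84
  (22 - 37.8)^2 = 249.64
  (53 - 37.8)^2 = 231.04
  (31 - 37.8)^2 = 46.24
  (100 - 37.8)^2 = 3868.84
  (7 - 37.8)^2 = 948.64
Step 3: Sum of squared deviations = 6197.6
Step 4: Population variance = 6197.6 / 10 = 619.76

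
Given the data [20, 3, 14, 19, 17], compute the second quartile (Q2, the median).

17

Step 1: Sort the data: [3, 14, 17, 19, 20]
Step 2: n = 5
Step 3: Q2 is the median. Since n is odd, it is the middle value at position 3: 17
Step 4: Q2 = 17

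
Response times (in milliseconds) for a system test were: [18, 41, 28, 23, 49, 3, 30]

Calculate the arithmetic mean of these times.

27.4286

Step 1: Sum all values: 18 + 41 + 28 + 23 + 49 + 3 + 30 = 192
Step 2: Count the number of values: n = 7
Step 3: Mean = sum / n = 192 / 7 = 27.4286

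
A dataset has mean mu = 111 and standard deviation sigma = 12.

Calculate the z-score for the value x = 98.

-1.0833

Step 1: Recall the z-score formula: z = (x - mu) / sigma
Step 2: Substitute values: z = (98 - 111) / 12
Step 3: z = -13 / 12 = -1.0833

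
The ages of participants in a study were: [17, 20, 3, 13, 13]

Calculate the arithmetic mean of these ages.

13.2

Step 1: Sum all values: 17 + 20 + 3 + 13 + 13 = 66
Step 2: Count the number of values: n = 5
Step 3: Mean = sum / n = 66 / 5 = 13.2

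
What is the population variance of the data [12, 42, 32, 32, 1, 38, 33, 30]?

167.5

Step 1: Compute the mean: (12 + 42 + 32 + 32 + 1 + 38 + 33 + 30) / 8 = 27.5
Step 2: Compute squared deviations from the mean:
  (12 - 27.5)^2 = 240.25
  (42 - 27.5)^2 = 210.25
  (32 - 27.5)^2 = 20.25
  (32 - 27.5)^2 = 20.25
  (1 - 27.5)^2 = 702.25
  (38 - 27.5)^2 = 110.25
  (33 - 27.5)^2 = 30.25
  (30 - 27.5)^2 = 6.25
Step 3: Sum of squared deviations = 1340
Step 4: Population variance = 1340 / 8 = 167.5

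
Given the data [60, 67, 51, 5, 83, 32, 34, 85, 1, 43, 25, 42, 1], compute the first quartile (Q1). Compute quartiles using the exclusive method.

15

Step 1: Sort the data: [1, 1, 5, 25, 32, 34, 42, 43, 51, 60, 67, 83, 85]
Step 2: n = 13
Step 3: Using the exclusive quartile method:
  Q1 = 15
  Q2 (median) = 42
  Q3 = 63.5
  IQR = Q3 - Q1 = 63.5 - 15 = 48.5
Step 4: Q1 = 15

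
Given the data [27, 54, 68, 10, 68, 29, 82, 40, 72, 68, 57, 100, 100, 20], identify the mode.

68

Step 1: Count the frequency of each value:
  10: appears 1 time(s)
  20: appears 1 time(s)
  27: appears 1 time(s)
  29: appears 1 time(s)
  40: appears 1 time(s)
  54: appears 1 time(s)
  57: appears 1 time(s)
  68: appears 3 time(s)
  72: appears 1 time(s)
  82: appears 1 time(s)
  100: appears 2 time(s)
Step 2: The value 68 appears most frequently (3 times).
Step 3: Mode = 68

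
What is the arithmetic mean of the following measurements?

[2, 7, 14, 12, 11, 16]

10.3333

Step 1: Sum all values: 2 + 7 + 14 + 12 + 11 + 16 = 62
Step 2: Count the number of values: n = 6
Step 3: Mean = sum / n = 62 / 6 = 10.3333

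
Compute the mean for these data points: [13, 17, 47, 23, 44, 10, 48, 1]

25.375

Step 1: Sum all values: 13 + 17 + 47 + 23 + 44 + 10 + 48 + 1 = 203
Step 2: Count the number of values: n = 8
Step 3: Mean = sum / n = 203 / 8 = 25.375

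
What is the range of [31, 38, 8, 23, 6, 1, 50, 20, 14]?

49

Step 1: Identify the maximum value: max = 50
Step 2: Identify the minimum value: min = 1
Step 3: Range = max - min = 50 - 1 = 49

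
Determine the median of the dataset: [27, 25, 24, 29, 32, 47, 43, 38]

30.5

Step 1: Sort the data in ascending order: [24, 25, 27, 29, 32, 38, 43, 47]
Step 2: The number of values is n = 8.
Step 3: Since n is even, the median is the average of positions 4 and 5:
  Median = (29 + 32) / 2 = 30.5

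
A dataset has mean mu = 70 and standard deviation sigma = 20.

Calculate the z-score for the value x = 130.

3

Step 1: Recall the z-score formula: z = (x - mu) / sigma
Step 2: Substitute values: z = (130 - 70) / 20
Step 3: z = 60 / 20 = 3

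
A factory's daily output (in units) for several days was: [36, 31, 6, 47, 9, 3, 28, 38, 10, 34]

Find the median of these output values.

29.5

Step 1: Sort the data in ascending order: [3, 6, 9, 10, 28, 31, 34, 36, 38, 47]
Step 2: The number of values is n = 10.
Step 3: Since n is even, the median is the average of positions 5 and 6:
  Median = (28 + 31) / 2 = 29.5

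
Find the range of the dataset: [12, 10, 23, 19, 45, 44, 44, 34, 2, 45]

43

Step 1: Identify the maximum value: max = 45
Step 2: Identify the minimum value: min = 2
Step 3: Range = max - min = 45 - 2 = 43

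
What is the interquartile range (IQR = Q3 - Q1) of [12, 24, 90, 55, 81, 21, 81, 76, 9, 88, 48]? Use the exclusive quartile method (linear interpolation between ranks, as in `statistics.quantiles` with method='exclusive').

60

Step 1: Sort the data: [9, 12, 21, 24, 48, 55, 76, 81, 81, 88, 90]
Step 2: n = 11
Step 3: Using the exclusive quartile method:
  Q1 = 21
  Q2 (median) = 55
  Q3 = 81
  IQR = Q3 - Q1 = 81 - 21 = 60
Step 4: IQR = 60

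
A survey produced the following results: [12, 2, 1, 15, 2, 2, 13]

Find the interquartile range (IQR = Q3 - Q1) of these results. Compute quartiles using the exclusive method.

11

Step 1: Sort the data: [1, 2, 2, 2, 12, 13, 15]
Step 2: n = 7
Step 3: Using the exclusive quartile method:
  Q1 = 2
  Q2 (median) = 2
  Q3 = 13
  IQR = Q3 - Q1 = 13 - 2 = 11
Step 4: IQR = 11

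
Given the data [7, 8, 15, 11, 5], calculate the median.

8

Step 1: Sort the data in ascending order: [5, 7, 8, 11, 15]
Step 2: The number of values is n = 5.
Step 3: Since n is odd, the median is the middle value at position 3: 8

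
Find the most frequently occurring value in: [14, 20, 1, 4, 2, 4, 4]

4

Step 1: Count the frequency of each value:
  1: appears 1 time(s)
  2: appears 1 time(s)
  4: appears 3 time(s)
  14: appears 1 time(s)
  20: appears 1 time(s)
Step 2: The value 4 appears most frequently (3 times).
Step 3: Mode = 4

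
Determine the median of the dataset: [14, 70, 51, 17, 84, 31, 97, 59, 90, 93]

64.5

Step 1: Sort the data in ascending order: [14, 17, 31, 51, 59, 70, 84, 90, 93, 97]
Step 2: The number of values is n = 10.
Step 3: Since n is even, the median is the average of positions 5 and 6:
  Median = (59 + 70) / 2 = 64.5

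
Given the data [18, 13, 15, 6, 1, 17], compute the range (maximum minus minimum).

17

Step 1: Identify the maximum value: max = 18
Step 2: Identify the minimum value: min = 1
Step 3: Range = max - min = 18 - 1 = 17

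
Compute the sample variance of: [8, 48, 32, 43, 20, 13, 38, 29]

203.5536

Step 1: Compute the mean: (8 + 48 + 32 + 43 + 20 + 13 + 38 + 29) / 8 = 28.875
Step 2: Compute squared deviations from the mean:
  (8 - 28.875)^2 = 435.7656
  (48 - 28.875)^2 = 365.7656
  (32 - 28.875)^2 = 9.7656
  (43 - 28.875)^2 = 199.5156
  (20 - 28.875)^2 = 78.7656
  (13 - 28.875)^2 = 252.0156
  (38 - 28.875)^2 = 83.2656
  (29 - 28.875)^2 = 0.0156
Step 3: Sum of squared deviations = 1424.875
Step 4: Sample variance = 1424.875 / 7 = 203.5536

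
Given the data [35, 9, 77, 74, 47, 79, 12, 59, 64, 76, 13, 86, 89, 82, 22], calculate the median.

64

Step 1: Sort the data in ascending order: [9, 12, 13, 22, 35, 47, 59, 64, 74, 76, 77, 79, 82, 86, 89]
Step 2: The number of values is n = 15.
Step 3: Since n is odd, the median is the middle value at position 8: 64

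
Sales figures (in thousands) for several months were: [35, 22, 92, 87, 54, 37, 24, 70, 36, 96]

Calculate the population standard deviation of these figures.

27.2655

Step 1: Compute the mean: 55.3
Step 2: Sum of squared deviations from the mean: 7434.1
Step 3: Population variance = 7434.1 / 10 = 743.41
Step 4: Standard deviation = sqrt(743.41) = 27.2655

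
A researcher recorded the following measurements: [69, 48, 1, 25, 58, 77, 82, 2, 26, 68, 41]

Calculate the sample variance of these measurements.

823.7636

Step 1: Compute the mean: (69 + 48 + 1 + 25 + 58 + 77 + 82 + 2 + 26 + 68 + 41) / 11 = 45.1818
Step 2: Compute squared deviations from the mean:
  (69 - 45.1818)^2 = 567.3058
  (48 - 45.1818)^2 = 7.9421
  (1 - 45.1818)^2 = 1952.0331
  (25 - 45.1818)^2 = 407.3058
  (58 - 45.1818)^2 = 164.3058
  (77 - 45.1818)^2 = 1012.3967
  (82 - 45.1818)^2 = 1355.5785
  (2 - 45.1818)^2 = 1864.6694
  (26 - 45.1818)^2 = 367.9421
  (68 - 45.1818)^2 = 520.6694
  (41 - 45.1818)^2 = 17.4876
Step 3: Sum of squared deviations = 8237.6364
Step 4: Sample variance = 8237.6364 / 10 = 823.7636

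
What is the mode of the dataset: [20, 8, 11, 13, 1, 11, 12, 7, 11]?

11

Step 1: Count the frequency of each value:
  1: appears 1 time(s)
  7: appears 1 time(s)
  8: appears 1 time(s)
  11: appears 3 time(s)
  12: appears 1 time(s)
  13: appears 1 time(s)
  20: appears 1 time(s)
Step 2: The value 11 appears most frequently (3 times).
Step 3: Mode = 11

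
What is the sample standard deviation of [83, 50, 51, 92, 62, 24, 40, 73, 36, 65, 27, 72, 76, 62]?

20.8381

Step 1: Compute the mean: 58.0714
Step 2: Sum of squared deviations from the mean: 5644.9286
Step 3: Sample variance = 5644.9286 / 13 = 434.2253
Step 4: Standard deviation = sqrt(434.2253) = 20.8381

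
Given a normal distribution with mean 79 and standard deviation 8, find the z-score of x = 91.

1.5

Step 1: Recall the z-score formula: z = (x - mu) / sigma
Step 2: Substitute values: z = (91 - 79) / 8
Step 3: z = 12 / 8 = 1.5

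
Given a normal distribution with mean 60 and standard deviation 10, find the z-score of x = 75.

1.5

Step 1: Recall the z-score formula: z = (x - mu) / sigma
Step 2: Substitute values: z = (75 - 60) / 10
Step 3: z = 15 / 10 = 1.5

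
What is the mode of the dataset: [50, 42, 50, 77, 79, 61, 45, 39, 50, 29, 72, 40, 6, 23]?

50

Step 1: Count the frequency of each value:
  6: appears 1 time(s)
  23: appears 1 time(s)
  29: appears 1 time(s)
  39: appears 1 time(s)
  40: appears 1 time(s)
  42: appears 1 time(s)
  45: appears 1 time(s)
  50: appears 3 time(s)
  61: appears 1 time(s)
  72: appears 1 time(s)
  77: appears 1 time(s)
  79: appears 1 time(s)
Step 2: The value 50 appears most frequently (3 times).
Step 3: Mode = 50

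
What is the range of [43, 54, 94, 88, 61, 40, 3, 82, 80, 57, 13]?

91

Step 1: Identify the maximum value: max = 94
Step 2: Identify the minimum value: min = 3
Step 3: Range = max - min = 94 - 3 = 91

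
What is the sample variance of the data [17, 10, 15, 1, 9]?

38.8

Step 1: Compute the mean: (17 + 10 + 15 + 1 + 9) / 5 = 10.4
Step 2: Compute squared deviations from the mean:
  (17 - 10.4)^2 = 43.56
  (10 - 10.4)^2 = 0.16
  (15 - 10.4)^2 = 21.16
  (1 - 10.4)^2 = 88.36
  (9 - 10.4)^2 = 1.96
Step 3: Sum of squared deviations = 155.2
Step 4: Sample variance = 155.2 / 4 = 38.8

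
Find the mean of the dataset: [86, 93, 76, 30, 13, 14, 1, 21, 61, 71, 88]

50.3636

Step 1: Sum all values: 86 + 93 + 76 + 30 + 13 + 14 + 1 + 21 + 61 + 71 + 88 = 554
Step 2: Count the number of values: n = 11
Step 3: Mean = sum / n = 554 / 11 = 50.3636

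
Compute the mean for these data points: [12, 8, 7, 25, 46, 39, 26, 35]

24.75

Step 1: Sum all values: 12 + 8 + 7 + 25 + 46 + 39 + 26 + 35 = 198
Step 2: Count the number of values: n = 8
Step 3: Mean = sum / n = 198 / 8 = 24.75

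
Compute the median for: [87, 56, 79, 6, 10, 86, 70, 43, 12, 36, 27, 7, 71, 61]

49.5

Step 1: Sort the data in ascending order: [6, 7, 10, 12, 27, 36, 43, 56, 61, 70, 71, 79, 86, 87]
Step 2: The number of values is n = 14.
Step 3: Since n is even, the median is the average of positions 7 and 8:
  Median = (43 + 56) / 2 = 49.5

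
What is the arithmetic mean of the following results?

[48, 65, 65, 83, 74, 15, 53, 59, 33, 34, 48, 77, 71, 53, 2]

52

Step 1: Sum all values: 48 + 65 + 65 + 83 + 74 + 15 + 53 + 59 + 33 + 34 + 48 + 77 + 71 + 53 + 2 = 780
Step 2: Count the number of values: n = 15
Step 3: Mean = sum / n = 780 / 15 = 52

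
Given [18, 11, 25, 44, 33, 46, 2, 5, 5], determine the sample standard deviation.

16.9411

Step 1: Compute the mean: 21
Step 2: Sum of squared deviations from the mean: 2296
Step 3: Sample variance = 2296 / 8 = 287
Step 4: Standard deviation = sqrt(287) = 16.9411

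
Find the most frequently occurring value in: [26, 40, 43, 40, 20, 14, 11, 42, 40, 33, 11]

40

Step 1: Count the frequency of each value:
  11: appears 2 time(s)
  14: appears 1 time(s)
  20: appears 1 time(s)
  26: appears 1 time(s)
  33: appears 1 time(s)
  40: appears 3 time(s)
  42: appears 1 time(s)
  43: appears 1 time(s)
Step 2: The value 40 appears most frequently (3 times).
Step 3: Mode = 40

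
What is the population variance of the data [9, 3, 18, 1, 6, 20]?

51.5833

Step 1: Compute the mean: (9 + 3 + 18 + 1 + 6 + 20) / 6 = 9.5
Step 2: Compute squared deviations from the mean:
  (9 - 9.5)^2 = 0.25
  (3 - 9.5)^2 = 42.25
  (18 - 9.5)^2 = 72.25
  (1 - 9.5)^2 = 72.25
  (6 - 9.5)^2 = 12.25
  (20 - 9.5)^2 = 110.25
Step 3: Sum of squared deviations = 309.5
Step 4: Population variance = 309.5 / 6 = 51.5833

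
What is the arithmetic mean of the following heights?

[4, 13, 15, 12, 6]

10

Step 1: Sum all values: 4 + 13 + 15 + 12 + 6 = 50
Step 2: Count the number of values: n = 5
Step 3: Mean = sum / n = 50 / 5 = 10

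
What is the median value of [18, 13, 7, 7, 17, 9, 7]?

9

Step 1: Sort the data in ascending order: [7, 7, 7, 9, 13, 17, 18]
Step 2: The number of values is n = 7.
Step 3: Since n is odd, the median is the middle value at position 4: 9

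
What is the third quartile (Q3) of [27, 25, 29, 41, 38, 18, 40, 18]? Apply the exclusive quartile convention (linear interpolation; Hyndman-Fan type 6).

39.5

Step 1: Sort the data: [18, 18, 25, 27, 29, 38, 40, 41]
Step 2: n = 8
Step 3: Using the exclusive quartile method:
  Q1 = 19.75
  Q2 (median) = 28
  Q3 = 39.5
  IQR = Q3 - Q1 = 39.5 - 19.75 = 19.75
Step 4: Q3 = 39.5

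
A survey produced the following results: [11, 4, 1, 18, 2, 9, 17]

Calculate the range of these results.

17

Step 1: Identify the maximum value: max = 18
Step 2: Identify the minimum value: min = 1
Step 3: Range = max - min = 18 - 1 = 17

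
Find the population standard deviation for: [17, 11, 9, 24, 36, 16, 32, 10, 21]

9.0813

Step 1: Compute the mean: 19.5556
Step 2: Sum of squared deviations from the mean: 742.2222
Step 3: Population variance = 742.2222 / 9 = 82.4691
Step 4: Standard deviation = sqrt(82.4691) = 9.0813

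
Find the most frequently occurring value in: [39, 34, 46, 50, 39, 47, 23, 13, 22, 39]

39

Step 1: Count the frequency of each value:
  13: appears 1 time(s)
  22: appears 1 time(s)
  23: appears 1 time(s)
  34: appears 1 time(s)
  39: appears 3 time(s)
  46: appears 1 time(s)
  47: appears 1 time(s)
  50: appears 1 time(s)
Step 2: The value 39 appears most frequently (3 times).
Step 3: Mode = 39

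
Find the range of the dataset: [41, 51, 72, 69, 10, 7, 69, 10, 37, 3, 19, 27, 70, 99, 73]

96

Step 1: Identify the maximum value: max = 99
Step 2: Identify the minimum value: min = 3
Step 3: Range = max - min = 99 - 3 = 96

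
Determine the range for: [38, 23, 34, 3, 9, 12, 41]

38

Step 1: Identify the maximum value: max = 41
Step 2: Identify the minimum value: min = 3
Step 3: Range = max - min = 41 - 3 = 38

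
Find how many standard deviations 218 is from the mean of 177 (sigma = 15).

2.7333

Step 1: Recall the z-score formula: z = (x - mu) / sigma
Step 2: Substitute values: z = (218 - 177) / 15
Step 3: z = 41 / 15 = 2.7333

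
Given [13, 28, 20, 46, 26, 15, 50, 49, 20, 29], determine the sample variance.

194.4889

Step 1: Compute the mean: (13 + 28 + 20 + 46 + 26 + 15 + 50 + 49 + 20 + 29) / 10 = 29.6
Step 2: Compute squared deviations from the mean:
  (13 - 29.6)^2 = 275.56
  (28 - 29.6)^2 = 2.56
  (20 - 29.6)^2 = 92.16
  (46 - 29.6)^2 = 268.96
  (26 - 29.6)^2 = 12.96
  (15 - 29.6)^2 = 213.16
  (50 - 29.6)^2 = 416.16
  (49 - 29.6)^2 = 376.36
  (20 - 29.6)^2 = 92.16
  (29 - 29.6)^2 = 0.36
Step 3: Sum of squared deviations = 1750.4
Step 4: Sample variance = 1750.4 / 9 = 194.4889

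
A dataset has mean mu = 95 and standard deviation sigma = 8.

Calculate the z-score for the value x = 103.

1

Step 1: Recall the z-score formula: z = (x - mu) / sigma
Step 2: Substitute values: z = (103 - 95) / 8
Step 3: z = 8 / 8 = 1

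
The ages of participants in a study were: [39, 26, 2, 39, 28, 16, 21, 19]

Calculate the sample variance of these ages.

150.2143

Step 1: Compute the mean: (39 + 26 + 2 + 39 + 28 + 16 + 21 + 19) / 8 = 23.75
Step 2: Compute squared deviations from the mean:
  (39 - 23.75)^2 = 232.5625
  (26 - 23.75)^2 = 5.0625
  (2 - 23.75)^2 = 473.0625
  (39 - 23.75)^2 = 232.5625
  (28 - 23.75)^2 = 18.0625
  (16 - 23.75)^2 = 60.0625
  (21 - 23.75)^2 = 7.5625
  (19 - 23.75)^2 = 22.5625
Step 3: Sum of squared deviations = 1051.5
Step 4: Sample variance = 1051.5 / 7 = 150.2143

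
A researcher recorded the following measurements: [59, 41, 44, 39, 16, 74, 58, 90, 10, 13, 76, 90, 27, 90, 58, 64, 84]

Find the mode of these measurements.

90

Step 1: Count the frequency of each value:
  10: appears 1 time(s)
  13: appears 1 time(s)
  16: appears 1 time(s)
  27: appears 1 time(s)
  39: appears 1 time(s)
  41: appears 1 time(s)
  44: appears 1 time(s)
  58: appears 2 time(s)
  59: appears 1 time(s)
  64: appears 1 time(s)
  74: appears 1 time(s)
  76: appears 1 time(s)
  84: appears 1 time(s)
  90: appears 3 time(s)
Step 2: The value 90 appears most frequently (3 times).
Step 3: Mode = 90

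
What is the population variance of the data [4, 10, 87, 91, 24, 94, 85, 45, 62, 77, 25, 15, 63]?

1033.9408

Step 1: Compute the mean: (4 + 10 + 87 + 91 + 24 + 94 + 85 + 45 + 62 + 77 + 25 + 15 + 63) / 13 = 52.4615
Step 2: Compute squared deviations from the mean:
  (4 - 52.4615)^2 = 2348.5207
  (10 - 52.4615)^2 = 1802.9822
  (87 - 52.4615)^2 = 1192.9053
  (91 - 52.4615)^2 = 1485.213
  (24 - 52.4615)^2 = 810.0592
  (94 - 52.4615)^2 = 1725.4438
  (85 - 52.4615)^2 = 1058.7515
  (45 - 52.4615)^2 = 55.6746
  (62 - 52.4615)^2 = 90.9822
  (77 - 52.4615)^2 = 602.1361
  (25 - 52.4615)^2 = 754.1361
  (15 - 52.4615)^2 = 1403.3669
  (63 - 52.4615)^2 = 111.0592
Step 3: Sum of squared deviations = 13441.2308
Step 4: Population variance = 13441.2308 / 13 = 1033.9408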